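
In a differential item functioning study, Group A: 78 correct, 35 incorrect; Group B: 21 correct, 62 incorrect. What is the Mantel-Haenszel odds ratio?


Odds_A = 78/35 = 2.2286
Odds_B = 21/62 = 0.3387
OR = Odds_A / Odds_B = 2.2286 / 0.3387
Exactly, OR = (78 * 62) / (35 * 21) = 4836 / 735
OR = 6.5796

6.5796


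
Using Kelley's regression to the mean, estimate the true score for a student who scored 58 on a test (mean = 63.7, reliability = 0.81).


T_est = rxx * X + (1 - rxx) * mean
T_est = 0.81 * 58 + 0.19 * 63.7
T_est = 46.98 + 12.103
T_est = 59.083

59.083


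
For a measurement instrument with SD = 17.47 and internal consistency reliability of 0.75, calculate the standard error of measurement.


SEM = SD * sqrt(1 - rxx)
SEM = 17.47 * sqrt(1 - 0.75)
SEM = 17.47 * sqrt(0.25) = 17.47 * 0.5
SEM = 8.735

8.735


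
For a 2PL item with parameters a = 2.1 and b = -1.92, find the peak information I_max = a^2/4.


For 2PL, max info at theta = b = -1.92
I_max = a^2 / 4 = 2.1^2 / 4
= 4.41 / 4
I_max = 1.1025

1.1025


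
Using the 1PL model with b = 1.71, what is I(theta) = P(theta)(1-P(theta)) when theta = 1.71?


P = 1/(1+exp(-(1.71-1.71))) = 0.5
I = P*(1-P) = 0.5 * 0.5
I = 0.25

0.25


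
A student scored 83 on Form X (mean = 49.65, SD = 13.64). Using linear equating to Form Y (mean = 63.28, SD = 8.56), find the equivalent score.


slope = SD_Y / SD_X = 8.56 / 13.64 ~ 0.6276
intercept = mean_Y - slope * mean_X = 63.28 - (8.56 / 13.64) * 49.65 ~ 32.1213
Y = slope * X + intercept. To avoid rounding drift from the rounded slope/intercept, evaluate the equivalent form Y = mean_Y + SD_Y * (X - mean_X) / SD_X at full precision:
Y = 63.28 + 8.56 * (83 - 49.65) / 13.64
Y = 63.28 + 8.56 * 33.35 / 13.64
Y = 63.28 + 285.476 / 13.64
Y = 63.28 + 20.9293
Y = 84.2093

84.2093


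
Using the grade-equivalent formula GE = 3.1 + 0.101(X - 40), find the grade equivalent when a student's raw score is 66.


raw - median = 66 - 40 = 26
slope * diff = 0.101 * 26 = 2.626
GE = 3.1 + 2.626
GE = 5.726

5.726


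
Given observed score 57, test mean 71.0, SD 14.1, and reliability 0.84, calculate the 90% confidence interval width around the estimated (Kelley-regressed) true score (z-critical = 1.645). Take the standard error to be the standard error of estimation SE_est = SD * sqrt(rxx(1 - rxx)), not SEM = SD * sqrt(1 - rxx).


True score estimate = 0.84*57 + 0.16*71.0 = 59.24
SE_est = SD * sqrt(rxx * (1 - rxx)) = 14.1 * sqrt(0.84 * 0.16) = 14.1 * sqrt(0.1344) = 5.169145
CI = T_est +/- z * SE_est, so width = 2 * z * SE_est = 2 * 1.645 * 5.169145
Width = 17.0065

17.0065


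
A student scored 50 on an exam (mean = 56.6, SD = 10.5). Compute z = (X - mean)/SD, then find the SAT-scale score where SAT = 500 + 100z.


z = (X - mean) / SD = (50 - 56.6) / 10.5
z = -6.6 / 10.5
z = -0.6286
SAT-scale = SAT = 500 + 100z
Carry z at full precision (z = -6.6 / 10.5) into the conversion:
SAT-scale = 500 + 100 * (-6.6 / 10.5) = 500 + -660 / 10.5
SAT-scale = 500 + -62.8571
SAT-scale = 437.1429

437.1429


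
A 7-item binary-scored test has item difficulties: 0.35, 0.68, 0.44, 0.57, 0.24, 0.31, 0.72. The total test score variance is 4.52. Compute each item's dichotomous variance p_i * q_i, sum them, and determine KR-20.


For each item, compute p_i * q_i:
  Item 1: 0.35 * 0.65 = 0.2275
  Item 2: 0.68 * 0.32 = 0.2176
  Item 3: 0.44 * 0.56 = 0.2464
  Item 4: 0.57 * 0.43 = 0.2451
  Item 5: 0.24 * 0.76 = 0.1824
  Item 6: 0.31 * 0.69 = 0.2139
  Item 7: 0.72 * 0.28 = 0.2016
Sum(p_i * q_i) = 0.2275 + 0.2176 + 0.2464 + 0.2451 + 0.1824 + 0.2139 + 0.2016 = 1.5345
KR-20 = (k/(k-1)) * (1 - Sum(p_i*q_i) / Var_total)
= (7/6) * (1 - 1.5345/4.52)
= 1.1667 * 0.6605
KR-20 = 0.7706

0.7706


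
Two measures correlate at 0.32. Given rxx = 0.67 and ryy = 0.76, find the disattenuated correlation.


r_corrected = rxy / sqrt(rxx * ryy)
= 0.32 / sqrt(0.67 * 0.76)
= 0.32 / sqrt(0.5092)
= 0.32 / 0.713583
r_corrected = 0.4484

0.4484


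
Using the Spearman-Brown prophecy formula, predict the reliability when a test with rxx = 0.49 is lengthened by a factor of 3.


r_new = (n * rxx) / (1 + (n-1) * rxx)
r_new = (3 * 0.49) / (1 + 2 * 0.49)
r_new = 1.47 / 1.98
r_new = 0.7424

0.7424


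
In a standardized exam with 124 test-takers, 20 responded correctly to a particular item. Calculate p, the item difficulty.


Item difficulty p = number correct / total examinees
p = 20 / 124
p = 0.1613

0.1613


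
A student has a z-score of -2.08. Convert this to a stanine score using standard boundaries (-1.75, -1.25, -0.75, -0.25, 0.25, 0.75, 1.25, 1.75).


Stanine boundaries: [-1.75, -1.25, -0.75, -0.25, 0.25, 0.75, 1.25, 1.75]
z = -2.08
Check each boundary:
  z < -1.75
  z < -1.25
  z < -0.75
  z < -0.25
  z < 0.25
  z < 0.75
  z < 1.25
  z < 1.75
Highest qualifying boundary gives stanine = 1

1


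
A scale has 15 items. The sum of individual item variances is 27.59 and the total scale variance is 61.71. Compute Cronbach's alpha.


alpha = (k/(k-1)) * (1 - sum(si^2)/s_total^2)
= (15/14) * (1 - 27.59/61.71)
alpha = 0.5924

0.5924


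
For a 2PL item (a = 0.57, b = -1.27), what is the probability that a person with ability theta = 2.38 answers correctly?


a*(theta - b) = 0.57 * (2.38 - -1.27) = 2.0805
exp(-2.0805) = 0.1249
P = 1 / (1 + 0.1249)
P = 0.889

0.889


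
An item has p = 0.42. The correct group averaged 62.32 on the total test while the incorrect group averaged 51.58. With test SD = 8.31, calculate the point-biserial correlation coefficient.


q = 1 - p = 0.58
rpb = ((M1 - M0) / SD) * sqrt(p * q)
rpb = ((62.32 - 51.58) / 8.31) * sqrt(0.42 * 0.58)
rpb = 0.6379

0.6379


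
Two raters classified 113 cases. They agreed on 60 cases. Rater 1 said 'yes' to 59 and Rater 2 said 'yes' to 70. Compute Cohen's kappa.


P_o = 60/113 = 0.530973
P_e = (59*70 + 54*43) / 12769 = 0.505286
kappa = (P_o - P_e) / (1 - P_e)
kappa = (0.530973 - 0.505286) / (1 - 0.505286)
kappa = 0.0519

0.0519


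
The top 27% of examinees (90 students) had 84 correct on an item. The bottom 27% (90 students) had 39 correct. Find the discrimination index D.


p_upper = 84/90 = 0.9333
p_lower = 39/90 = 0.4333
D = 0.9333 - 0.4333 = 0.5

0.5


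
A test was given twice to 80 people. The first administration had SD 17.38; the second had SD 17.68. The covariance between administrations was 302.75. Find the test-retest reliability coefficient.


r = cov(X,Y) / (SD_X * SD_Y)
r = 302.75 / (17.38 * 17.68)
r = 302.75 / 307.2784
r = 0.9853

0.9853


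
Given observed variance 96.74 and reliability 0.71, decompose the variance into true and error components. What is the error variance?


var_true = rxx * var_obs = 0.71 * 96.74 = 68.6854
var_error = var_obs - var_true
var_error = 96.74 - 68.6854
var_error = 28.0546

28.0546


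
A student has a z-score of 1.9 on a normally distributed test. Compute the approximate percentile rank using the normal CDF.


CDF(z) = 0.5 * (1 + erf(z/sqrt(2)))
erf(1.3435) = 0.9426
CDF = 0.9713
Percentile rank = 0.9713 * 100 = 97.13

97.13


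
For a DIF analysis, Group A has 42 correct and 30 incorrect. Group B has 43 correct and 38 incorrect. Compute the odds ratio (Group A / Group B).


Odds_A = 42/30 = 1.4
Odds_B = 43/38 = 1.1316
OR = Odds_A / Odds_B = 1.4 / 1.1316
Exactly, OR = (42 * 38) / (30 * 43) = 1596 / 1290
OR = 1.2372

1.2372


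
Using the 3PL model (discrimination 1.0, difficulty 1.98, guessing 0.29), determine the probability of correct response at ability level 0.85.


logit = 1.0*(0.85 - 1.98) = -1.13
P* = 1/(1 + exp(--1.13)) = 0.2442
P = 0.29 + (1 - 0.29) * 0.2442
P = 0.4634

0.4634


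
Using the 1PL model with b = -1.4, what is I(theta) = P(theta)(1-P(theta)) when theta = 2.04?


P = 1/(1+exp(-(2.04--1.4))) = 0.9689
I = P*(1-P) = 0.9689 * 0.0311
I = 0.0301

0.0301


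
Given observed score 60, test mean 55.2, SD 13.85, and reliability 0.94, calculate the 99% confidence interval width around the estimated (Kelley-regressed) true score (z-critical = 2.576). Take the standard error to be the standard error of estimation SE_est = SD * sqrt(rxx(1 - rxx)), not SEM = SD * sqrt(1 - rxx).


True score estimate = 0.94*60 + 0.06*55.2 = 59.712
SE_est = SD * sqrt(rxx * (1 - rxx)) = 13.85 * sqrt(0.94 * 0.06) = 13.85 * sqrt(0.0564) = 3.289193
CI = T_est +/- z * SE_est, so width = 2 * z * SE_est = 2 * 2.576 * 3.289193
Width = 16.9459

16.9459


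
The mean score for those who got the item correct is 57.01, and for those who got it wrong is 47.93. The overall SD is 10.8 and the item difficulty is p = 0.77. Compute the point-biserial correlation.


q = 1 - p = 0.23
rpb = ((M1 - M0) / SD) * sqrt(p * q)
rpb = ((57.01 - 47.93) / 10.8) * sqrt(0.77 * 0.23)
rpb = 0.3538

0.3538


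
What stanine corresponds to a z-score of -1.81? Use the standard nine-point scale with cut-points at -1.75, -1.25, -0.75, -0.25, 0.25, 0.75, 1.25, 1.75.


Stanine boundaries: [-1.75, -1.25, -0.75, -0.25, 0.25, 0.75, 1.25, 1.75]
z = -1.81
Check each boundary:
  z < -1.75
  z < -1.25
  z < -0.75
  z < -0.25
  z < 0.25
  z < 0.75
  z < 1.25
  z < 1.75
Highest qualifying boundary gives stanine = 1

1


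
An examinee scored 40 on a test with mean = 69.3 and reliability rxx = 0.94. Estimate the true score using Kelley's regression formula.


T_est = rxx * X + (1 - rxx) * mean
T_est = 0.94 * 40 + 0.06 * 69.3
T_est = 37.6 + 4.158
T_est = 41.758

41.758


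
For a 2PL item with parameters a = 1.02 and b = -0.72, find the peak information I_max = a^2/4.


For 2PL, max info at theta = b = -0.72
I_max = a^2 / 4 = 1.02^2 / 4
= 1.0404 / 4
I_max = 0.2601

0.2601


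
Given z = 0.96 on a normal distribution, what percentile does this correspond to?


CDF(z) = 0.5 * (1 + erf(z/sqrt(2)))
erf(0.6788) = 0.6629
CDF = 0.8315
Percentile rank = 0.8315 * 100 = 83.15

83.15


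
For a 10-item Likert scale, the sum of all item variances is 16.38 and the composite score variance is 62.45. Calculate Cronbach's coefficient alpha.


alpha = (k/(k-1)) * (1 - sum(si^2)/s_total^2)
= (10/9) * (1 - 16.38/62.45)
alpha = 0.8197

0.8197


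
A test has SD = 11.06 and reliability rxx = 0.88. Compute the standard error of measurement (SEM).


SEM = SD * sqrt(1 - rxx)
SEM = 11.06 * sqrt(1 - 0.88)
SEM = 11.06 * sqrt(0.12) = 11.06 * 0.34641
SEM = 3.8313

3.8313


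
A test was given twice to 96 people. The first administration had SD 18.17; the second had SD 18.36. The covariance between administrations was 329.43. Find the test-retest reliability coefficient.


r = cov(X,Y) / (SD_X * SD_Y)
r = 329.43 / (18.17 * 18.36)
r = 329.43 / 333.6012
r = 0.9875

0.9875


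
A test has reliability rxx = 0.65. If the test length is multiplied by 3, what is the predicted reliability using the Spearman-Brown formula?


r_new = (n * rxx) / (1 + (n-1) * rxx)
r_new = (3 * 0.65) / (1 + 2 * 0.65)
r_new = 1.95 / 2.3
r_new = 0.8478

0.8478


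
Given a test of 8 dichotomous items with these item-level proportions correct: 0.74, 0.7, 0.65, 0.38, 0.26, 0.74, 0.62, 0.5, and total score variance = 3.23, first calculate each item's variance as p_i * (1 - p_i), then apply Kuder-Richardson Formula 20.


For each item, compute p_i * q_i:
  Item 1: 0.74 * 0.26 = 0.1924
  Item 2: 0.7 * 0.3 = 0.21
  Item 3: 0.65 * 0.35 = 0.2275
  Item 4: 0.38 * 0.62 = 0.2356
  Item 5: 0.26 * 0.74 = 0.1924
  Item 6: 0.74 * 0.26 = 0.1924
  Item 7: 0.62 * 0.38 = 0.2356
  Item 8: 0.5 * 0.5 = 0.25
Sum(p_i * q_i) = 0.1924 + 0.21 + 0.2275 + 0.2356 + 0.1924 + 0.1924 + 0.2356 + 0.25 = 1.7359
KR-20 = (k/(k-1)) * (1 - Sum(p_i*q_i) / Var_total)
= (8/7) * (1 - 1.7359/3.23)
= 1.1429 * 0.4626
KR-20 = 0.5287

0.5287


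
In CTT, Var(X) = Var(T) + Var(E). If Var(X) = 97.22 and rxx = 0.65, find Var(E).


var_true = rxx * var_obs = 0.65 * 97.22 = 63.193
var_error = var_obs - var_true
var_error = 97.22 - 63.193
var_error = 34.027

34.027


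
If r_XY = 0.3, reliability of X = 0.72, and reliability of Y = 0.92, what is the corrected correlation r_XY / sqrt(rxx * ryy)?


r_corrected = rxy / sqrt(rxx * ryy)
= 0.3 / sqrt(0.72 * 0.92)
= 0.3 / sqrt(0.6624)
= 0.3 / 0.81388
r_corrected = 0.3686

0.3686


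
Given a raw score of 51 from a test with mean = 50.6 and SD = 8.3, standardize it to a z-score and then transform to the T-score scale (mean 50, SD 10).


z = (X - mean) / SD = (51 - 50.6) / 8.3
z = 0.4 / 8.3
z = 0.0482
T-score = T = 50 + 10z
Carry z at full precision (z = 0.4 / 8.3) into the conversion:
T-score = 50 + 10 * (0.4 / 8.3) = 50 + 4 / 8.3
T-score = 50 + 0.4819
T-score = 50.4819

50.4819


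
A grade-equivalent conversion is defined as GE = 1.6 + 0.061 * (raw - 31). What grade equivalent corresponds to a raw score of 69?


raw - median = 69 - 31 = 38
slope * diff = 0.061 * 38 = 2.318
GE = 1.6 + 2.318
GE = 3.918

3.918


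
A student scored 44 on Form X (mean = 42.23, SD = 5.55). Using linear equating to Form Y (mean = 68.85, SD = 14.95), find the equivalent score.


slope = SD_Y / SD_X = 14.95 / 5.55 ~ 2.6937
intercept = mean_Y - slope * mean_X = 68.85 - (14.95 / 5.55) * 42.23 ~ -44.9047
Y = slope * X + intercept. To avoid rounding drift from the rounded slope/intercept, evaluate the equivalent form Y = mean_Y + SD_Y * (X - mean_X) / SD_X at full precision:
Y = 68.85 + 14.95 * (44 - 42.23) / 5.55
Y = 68.85 + 14.95 * 1.77 / 5.55
Y = 68.85 + 26.4615 / 5.55
Y = 68.85 + 4.7678
Y = 73.6178

73.6178


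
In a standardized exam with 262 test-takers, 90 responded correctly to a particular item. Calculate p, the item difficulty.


Item difficulty p = number correct / total examinees
p = 90 / 262
p = 0.3435

0.3435


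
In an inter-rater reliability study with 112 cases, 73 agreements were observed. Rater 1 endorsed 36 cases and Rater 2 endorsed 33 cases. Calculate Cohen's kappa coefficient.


P_o = 73/112 = 0.651786
P_e = (36*33 + 76*79) / 12544 = 0.573342
kappa = (P_o - P_e) / (1 - P_e)
kappa = (0.651786 - 0.573342) / (1 - 0.573342)
kappa = 0.1839

0.1839


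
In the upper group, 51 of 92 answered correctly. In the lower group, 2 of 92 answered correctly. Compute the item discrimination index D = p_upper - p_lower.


p_upper = 51/92 = 0.5543
p_lower = 2/92 = 0.0217
D = 0.5543 - 0.0217 = 0.5326

0.5326


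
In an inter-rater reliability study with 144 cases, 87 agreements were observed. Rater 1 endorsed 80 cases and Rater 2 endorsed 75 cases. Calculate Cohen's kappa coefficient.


P_o = 87/144 = 0.604167
P_e = (80*75 + 64*69) / 20736 = 0.502315
kappa = (P_o - P_e) / (1 - P_e)
kappa = (0.604167 - 0.502315) / (1 - 0.502315)
kappa = 0.2047

0.2047


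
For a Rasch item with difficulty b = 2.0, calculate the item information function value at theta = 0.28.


P = 1/(1+exp(-(0.28-2.0))) = 0.1519
I = P*(1-P) = 0.1519 * 0.8481
I = 0.1288

0.1288


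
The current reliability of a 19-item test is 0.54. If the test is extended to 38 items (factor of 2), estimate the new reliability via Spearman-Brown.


r_new = (n * rxx) / (1 + (n-1) * rxx)
r_new = (2 * 0.54) / (1 + 1 * 0.54)
r_new = 1.08 / 1.54
r_new = 0.7013

0.7013


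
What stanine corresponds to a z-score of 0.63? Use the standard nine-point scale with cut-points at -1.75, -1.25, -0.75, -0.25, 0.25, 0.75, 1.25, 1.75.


Stanine boundaries: [-1.75, -1.25, -0.75, -0.25, 0.25, 0.75, 1.25, 1.75]
z = 0.63
Check each boundary:
  z >= -1.75 -> could be stanine 2
  z >= -1.25 -> could be stanine 3
  z >= -0.75 -> could be stanine 4
  z >= -0.25 -> could be stanine 5
  z >= 0.25 -> could be stanine 6
  z < 0.75
  z < 1.25
  z < 1.75
Highest qualifying boundary gives stanine = 6

6


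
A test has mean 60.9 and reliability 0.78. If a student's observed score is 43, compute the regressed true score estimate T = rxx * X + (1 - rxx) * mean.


T_est = rxx * X + (1 - rxx) * mean
T_est = 0.78 * 43 + 0.22 * 60.9
T_est = 33.54 + 13.398
T_est = 46.938

46.938


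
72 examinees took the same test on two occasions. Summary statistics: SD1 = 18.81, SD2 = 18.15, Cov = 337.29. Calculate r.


r = cov(X,Y) / (SD_X * SD_Y)
r = 337.29 / (18.81 * 18.15)
r = 337.29 / 341.4015
r = 0.988

0.988


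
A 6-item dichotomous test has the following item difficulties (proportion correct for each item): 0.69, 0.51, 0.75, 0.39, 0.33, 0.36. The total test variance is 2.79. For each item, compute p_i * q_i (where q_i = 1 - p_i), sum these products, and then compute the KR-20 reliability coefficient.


For each item, compute p_i * q_i:
  Item 1: 0.69 * 0.31 = 0.2139
  Item 2: 0.51 * 0.49 = 0.2499
  Item 3: 0.75 * 0.25 = 0.1875
  Item 4: 0.39 * 0.61 = 0.2379
  Item 5: 0.33 * 0.67 = 0.2211
  Item 6: 0.36 * 0.64 = 0.2304
Sum(p_i * q_i) = 0.2139 + 0.2499 + 0.1875 + 0.2379 + 0.2211 + 0.2304 = 1.3407
KR-20 = (k/(k-1)) * (1 - Sum(p_i*q_i) / Var_total)
= (6/5) * (1 - 1.3407/2.79)
= 1.2 * 0.5195
KR-20 = 0.6234

0.6234


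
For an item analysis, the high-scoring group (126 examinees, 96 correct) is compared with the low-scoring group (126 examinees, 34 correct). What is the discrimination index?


p_upper = 96/126 = 0.7619
p_lower = 34/126 = 0.2698
D = 0.7619 - 0.2698 = 0.4921

0.4921


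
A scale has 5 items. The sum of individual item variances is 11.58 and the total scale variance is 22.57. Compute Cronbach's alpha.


alpha = (k/(k-1)) * (1 - sum(si^2)/s_total^2)
= (5/4) * (1 - 11.58/22.57)
alpha = 0.6087

0.6087


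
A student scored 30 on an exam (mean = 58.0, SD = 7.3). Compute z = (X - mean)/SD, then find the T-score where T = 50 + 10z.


z = (X - mean) / SD = (30 - 58.0) / 7.3
z = -28.0 / 7.3
z = -3.8356
T-score = T = 50 + 10z
Carry z at full precision (z = -28.0 / 7.3) into the conversion:
T-score = 50 + 10 * (-28.0 / 7.3) = 50 + -280 / 7.3
T-score = 50 + -38.3562
T-score = 11.6438

11.6438


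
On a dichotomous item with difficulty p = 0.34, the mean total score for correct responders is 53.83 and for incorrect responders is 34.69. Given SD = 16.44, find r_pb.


q = 1 - p = 0.66
rpb = ((M1 - M0) / SD) * sqrt(p * q)
rpb = ((53.83 - 34.69) / 16.44) * sqrt(0.34 * 0.66)
rpb = 0.5515

0.5515


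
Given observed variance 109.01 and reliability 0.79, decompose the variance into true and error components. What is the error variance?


var_true = rxx * var_obs = 0.79 * 109.01 = 86.1179
var_error = var_obs - var_true
var_error = 109.01 - 86.1179
var_error = 22.8921

22.8921


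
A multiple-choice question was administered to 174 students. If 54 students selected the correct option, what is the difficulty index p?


Item difficulty p = number correct / total examinees
p = 54 / 174
p = 0.3103

0.3103


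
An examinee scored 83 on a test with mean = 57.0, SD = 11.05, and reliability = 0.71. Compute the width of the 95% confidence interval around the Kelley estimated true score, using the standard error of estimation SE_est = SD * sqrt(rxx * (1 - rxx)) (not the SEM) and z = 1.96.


True score estimate = 0.71*83 + 0.29*57.0 = 75.46
SE_est = SD * sqrt(rxx * (1 - rxx)) = 11.05 * sqrt(0.71 * 0.29) = 11.05 * sqrt(0.2059) = 5.014071
CI = T_est +/- z * SE_est, so width = 2 * z * SE_est = 2 * 1.96 * 5.014071
Width = 19.6552

19.6552


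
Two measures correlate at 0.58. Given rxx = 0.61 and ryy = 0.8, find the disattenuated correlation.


r_corrected = rxy / sqrt(rxx * ryy)
= 0.58 / sqrt(0.61 * 0.8)
= 0.58 / sqrt(0.488)
= 0.58 / 0.69857
r_corrected = 0.8303

0.8303


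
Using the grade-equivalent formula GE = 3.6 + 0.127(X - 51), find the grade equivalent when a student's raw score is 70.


raw - median = 70 - 51 = 19
slope * diff = 0.127 * 19 = 2.413
GE = 3.6 + 2.413
GE = 6.013

6.013


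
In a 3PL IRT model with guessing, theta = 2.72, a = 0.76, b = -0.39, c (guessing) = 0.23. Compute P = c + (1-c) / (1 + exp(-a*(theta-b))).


logit = 0.76*(2.72 - -0.39) = 2.3636
P* = 1/(1 + exp(-2.3636)) = 0.914
P = 0.23 + (1 - 0.23) * 0.914
P = 0.9338

0.9338


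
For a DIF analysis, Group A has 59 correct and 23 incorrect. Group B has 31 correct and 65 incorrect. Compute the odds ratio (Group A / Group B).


Odds_A = 59/23 = 2.5652
Odds_B = 31/65 = 0.4769
OR = Odds_A / Odds_B = 2.5652 / 0.4769
Exactly, OR = (59 * 65) / (23 * 31) = 3835 / 713
OR = 5.3787

5.3787


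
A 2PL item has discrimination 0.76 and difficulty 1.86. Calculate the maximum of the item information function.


For 2PL, max info at theta = b = 1.86
I_max = a^2 / 4 = 0.76^2 / 4
= 0.5776 / 4
I_max = 0.1444

0.1444


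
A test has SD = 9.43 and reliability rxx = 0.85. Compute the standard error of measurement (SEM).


SEM = SD * sqrt(1 - rxx)
SEM = 9.43 * sqrt(1 - 0.85)
SEM = 9.43 * sqrt(0.15) = 9.43 * 0.387298
SEM = 3.6522

3.6522


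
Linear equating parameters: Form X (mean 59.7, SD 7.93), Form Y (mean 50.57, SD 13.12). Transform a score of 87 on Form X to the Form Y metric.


slope = SD_Y / SD_X = 13.12 / 7.93 ~ 1.6545
intercept = mean_Y - slope * mean_X = 50.57 - (13.12 / 7.93) * 59.7 ~ -48.2023
Y = slope * X + intercept. To avoid rounding drift from the rounded slope/intercept, evaluate the equivalent form Y = mean_Y + SD_Y * (X - mean_X) / SD_X at full precision:
Y = 50.57 + 13.12 * (87 - 59.7) / 7.93
Y = 50.57 + 13.12 * 27.3 / 7.93
Y = 50.57 + 358.176 / 7.93
Y = 50.57 + 45.1672
Y = 95.7372

95.7372


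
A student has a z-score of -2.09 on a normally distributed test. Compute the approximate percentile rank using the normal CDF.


CDF(z) = 0.5 * (1 + erf(z/sqrt(2)))
erf(-1.4779) = -0.9634
CDF = 0.0183
Percentile rank = 0.0183 * 100 = 1.83

1.83


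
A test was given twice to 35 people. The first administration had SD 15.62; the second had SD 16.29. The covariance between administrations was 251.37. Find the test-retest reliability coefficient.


r = cov(X,Y) / (SD_X * SD_Y)
r = 251.37 / (15.62 * 16.29)
r = 251.37 / 254.4498
r = 0.9879

0.9879


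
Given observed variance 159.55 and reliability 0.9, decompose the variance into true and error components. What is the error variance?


var_true = rxx * var_obs = 0.9 * 159.55 = 143.595
var_error = var_obs - var_true
var_error = 159.55 - 143.595
var_error = 15.955

15.955


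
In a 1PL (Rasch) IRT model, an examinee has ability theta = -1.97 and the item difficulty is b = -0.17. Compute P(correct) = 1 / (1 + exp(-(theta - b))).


theta - b = -1.97 - -0.17 = -1.8
exp(-(theta - b)) = exp(1.8) = 6.0496
P = 1 / (1 + 6.0496)
P = 0.1419

0.1419


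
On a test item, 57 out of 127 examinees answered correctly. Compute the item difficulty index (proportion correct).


Item difficulty p = number correct / total examinees
p = 57 / 127
p = 0.4488

0.4488


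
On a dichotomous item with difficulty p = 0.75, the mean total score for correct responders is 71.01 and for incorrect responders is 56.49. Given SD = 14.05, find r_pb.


q = 1 - p = 0.25
rpb = ((M1 - M0) / SD) * sqrt(p * q)
rpb = ((71.01 - 56.49) / 14.05) * sqrt(0.75 * 0.25)
rpb = 0.4475

0.4475


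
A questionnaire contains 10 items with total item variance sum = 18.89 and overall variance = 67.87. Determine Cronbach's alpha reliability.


alpha = (k/(k-1)) * (1 - sum(si^2)/s_total^2)
= (10/9) * (1 - 18.89/67.87)
alpha = 0.8019

0.8019


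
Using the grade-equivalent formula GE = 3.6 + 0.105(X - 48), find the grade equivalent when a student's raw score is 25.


raw - median = 25 - 48 = -23
slope * diff = 0.105 * -23 = -2.415
GE = 3.6 + -2.415
GE = 1.185

1.185


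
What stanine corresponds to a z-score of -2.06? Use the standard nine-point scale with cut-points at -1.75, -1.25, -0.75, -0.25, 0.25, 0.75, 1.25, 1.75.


Stanine boundaries: [-1.75, -1.25, -0.75, -0.25, 0.25, 0.75, 1.25, 1.75]
z = -2.06
Check each boundary:
  z < -1.75
  z < -1.25
  z < -0.75
  z < -0.25
  z < 0.25
  z < 0.75
  z < 1.25
  z < 1.75
Highest qualifying boundary gives stanine = 1

1


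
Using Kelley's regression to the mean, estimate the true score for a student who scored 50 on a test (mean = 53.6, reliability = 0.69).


T_est = rxx * X + (1 - rxx) * mean
T_est = 0.69 * 50 + 0.31 * 53.6
T_est = 34.5 + 16.616
T_est = 51.116

51.116


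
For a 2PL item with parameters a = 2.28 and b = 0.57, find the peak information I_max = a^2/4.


For 2PL, max info at theta = b = 0.57
I_max = a^2 / 4 = 2.28^2 / 4
= 5.1984 / 4
I_max = 1.2996

1.2996


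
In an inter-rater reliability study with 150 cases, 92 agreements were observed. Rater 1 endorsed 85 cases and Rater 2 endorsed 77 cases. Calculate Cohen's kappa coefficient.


P_o = 92/150 = 0.613333
P_e = (85*77 + 65*73) / 22500 = 0.501778
kappa = (P_o - P_e) / (1 - P_e)
kappa = (0.613333 - 0.501778) / (1 - 0.501778)
kappa = 0.2239

0.2239


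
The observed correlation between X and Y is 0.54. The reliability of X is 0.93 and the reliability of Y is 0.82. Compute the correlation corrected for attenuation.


r_corrected = rxy / sqrt(rxx * ryy)
= 0.54 / sqrt(0.93 * 0.82)
= 0.54 / sqrt(0.7626)
= 0.54 / 0.87327
r_corrected = 0.6184

0.6184


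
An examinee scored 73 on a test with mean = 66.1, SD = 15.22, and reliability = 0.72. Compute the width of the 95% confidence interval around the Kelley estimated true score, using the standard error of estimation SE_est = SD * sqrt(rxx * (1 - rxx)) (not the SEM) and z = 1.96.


True score estimate = 0.72*73 + 0.28*66.1 = 71.068
SE_est = SD * sqrt(rxx * (1 - rxx)) = 15.22 * sqrt(0.72 * 0.28) = 15.22 * sqrt(0.2016) = 6.833763
CI = T_est +/- z * SE_est, so width = 2 * z * SE_est = 2 * 1.96 * 6.833763
Width = 26.7884

26.7884


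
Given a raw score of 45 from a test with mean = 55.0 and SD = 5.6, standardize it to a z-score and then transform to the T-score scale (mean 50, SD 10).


z = (X - mean) / SD = (45 - 55.0) / 5.6
z = -10.0 / 5.6
z = -1.7857
T-score = T = 50 + 10z
Carry z at full precision (z = -10.0 / 5.6) into the conversion:
T-score = 50 + 10 * (-10.0 / 5.6) = 50 + -100 / 5.6
T-score = 50 + -17.8571
T-score = 32.1429

32.1429


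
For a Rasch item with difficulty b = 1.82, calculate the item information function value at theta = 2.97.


P = 1/(1+exp(-(2.97-1.82))) = 0.7595
I = P*(1-P) = 0.7595 * 0.2405
I = 0.1827

0.1827


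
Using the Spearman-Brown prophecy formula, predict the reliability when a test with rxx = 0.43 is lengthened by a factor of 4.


r_new = (n * rxx) / (1 + (n-1) * rxx)
r_new = (4 * 0.43) / (1 + 3 * 0.43)
r_new = 1.72 / 2.29
r_new = 0.7511

0.7511


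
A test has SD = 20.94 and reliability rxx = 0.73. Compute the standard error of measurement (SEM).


SEM = SD * sqrt(1 - rxx)
SEM = 20.94 * sqrt(1 - 0.73)
SEM = 20.94 * sqrt(0.27) = 20.94 * 0.519615
SEM = 10.8807

10.8807


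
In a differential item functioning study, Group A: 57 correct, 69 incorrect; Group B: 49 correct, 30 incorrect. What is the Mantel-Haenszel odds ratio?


Odds_A = 57/69 = 0.8261
Odds_B = 49/30 = 1.6333
OR = Odds_A / Odds_B = 0.8261 / 1.6333
Exactly, OR = (57 * 30) / (69 * 49) = 1710 / 3381
OR = 0.5058

0.5058


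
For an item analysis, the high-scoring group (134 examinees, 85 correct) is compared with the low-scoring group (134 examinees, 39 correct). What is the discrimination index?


p_upper = 85/134 = 0.6343
p_lower = 39/134 = 0.291
D = 0.6343 - 0.291 = 0.3433

0.3433


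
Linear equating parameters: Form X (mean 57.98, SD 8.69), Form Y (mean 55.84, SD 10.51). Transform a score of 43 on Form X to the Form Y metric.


slope = SD_Y / SD_X = 10.51 / 8.69 ~ 1.2094
intercept = mean_Y - slope * mean_X = 55.84 - (10.51 / 8.69) * 57.98 ~ -14.2831
Y = slope * X + intercept. To avoid rounding drift from the rounded slope/intercept, evaluate the equivalent form Y = mean_Y + SD_Y * (X - mean_X) / SD_X at full precision:
Y = 55.84 + 10.51 * (43 - 57.98) / 8.69
Y = 55.84 - 10.51 * 14.98 / 8.69
Y = 55.84 - 157.4398 / 8.69
Y = 55.84 - 18.1174
Y = 37.7226

37.7226


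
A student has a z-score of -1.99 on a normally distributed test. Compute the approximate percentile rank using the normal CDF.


CDF(z) = 0.5 * (1 + erf(z/sqrt(2)))
erf(-1.4071) = -0.9534
CDF = 0.0233
Percentile rank = 0.0233 * 100 = 2.33

2.33


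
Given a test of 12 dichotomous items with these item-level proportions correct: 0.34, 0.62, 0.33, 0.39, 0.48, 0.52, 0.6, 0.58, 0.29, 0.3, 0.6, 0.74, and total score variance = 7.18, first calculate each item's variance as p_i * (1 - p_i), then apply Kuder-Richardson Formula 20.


For each item, compute p_i * q_i:
  Item 1: 0.34 * 0.66 = 0.2244
  Item 2: 0.62 * 0.38 = 0.2356
  Item 3: 0.33 * 0.67 = 0.2211
  Item 4: 0.39 * 0.61 = 0.2379
  Item 5: 0.48 * 0.52 = 0.2496
  Item 6: 0.52 * 0.48 = 0.2496
  Item 7: 0.6 * 0.4 = 0.24
  Item 8: 0.58 * 0.42 = 0.2436
  Item 9: 0.29 * 0.71 = 0.2059
  Item 10: 0.3 * 0.7 = 0.21
  Item 11: 0.6 * 0.4 = 0.24
  Item 12: 0.74 * 0.26 = 0.1924
Sum(p_i * q_i) = 0.2244 + 0.2356 + 0.2211 + 0.2379 + 0.2496 + 0.2496 + 0.24 + 0.2436 + 0.2059 + 0.21 + 0.24 + 0.1924 = 2.7501
KR-20 = (k/(k-1)) * (1 - Sum(p_i*q_i) / Var_total)
= (12/11) * (1 - 2.7501/7.18)
= 1.0909 * 0.617
KR-20 = 0.6731

0.6731


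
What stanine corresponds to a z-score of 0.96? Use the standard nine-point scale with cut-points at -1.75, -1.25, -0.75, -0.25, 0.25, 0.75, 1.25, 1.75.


Stanine boundaries: [-1.75, -1.25, -0.75, -0.25, 0.25, 0.75, 1.25, 1.75]
z = 0.96
Check each boundary:
  z >= -1.75 -> could be stanine 2
  z >= -1.25 -> could be stanine 3
  z >= -0.75 -> could be stanine 4
  z >= -0.25 -> could be stanine 5
  z >= 0.25 -> could be stanine 6
  z >= 0.75 -> could be stanine 7
  z < 1.25
  z < 1.75
Highest qualifying boundary gives stanine = 7

7


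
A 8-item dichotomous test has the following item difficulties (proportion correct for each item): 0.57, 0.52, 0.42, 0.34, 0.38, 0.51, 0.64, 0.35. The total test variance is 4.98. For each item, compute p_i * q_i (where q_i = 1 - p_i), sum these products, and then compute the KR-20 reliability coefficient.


For each item, compute p_i * q_i:
  Item 1: 0.57 * 0.43 = 0.2451
  Item 2: 0.52 * 0.48 = 0.2496
  Item 3: 0.42 * 0.58 = 0.2436
  Item 4: 0.34 * 0.66 = 0.2244
  Item 5: 0.38 * 0.62 = 0.2356
  Item 6: 0.51 * 0.49 = 0.2499
  Item 7: 0.64 * 0.36 = 0.2304
  Item 8: 0.35 * 0.65 = 0.2275
Sum(p_i * q_i) = 0.2451 + 0.2496 + 0.2436 + 0.2244 + 0.2356 + 0.2499 + 0.2304 + 0.2275 = 1.9061
KR-20 = (k/(k-1)) * (1 - Sum(p_i*q_i) / Var_total)
= (8/7) * (1 - 1.9061/4.98)
= 1.1429 * 0.6172
KR-20 = 0.7054

0.7054


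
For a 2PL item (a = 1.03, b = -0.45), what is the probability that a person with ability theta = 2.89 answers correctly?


a*(theta - b) = 1.03 * (2.89 - -0.45) = 3.4402
exp(-3.4402) = 0.0321
P = 1 / (1 + 0.0321)
P = 0.9689

0.9689


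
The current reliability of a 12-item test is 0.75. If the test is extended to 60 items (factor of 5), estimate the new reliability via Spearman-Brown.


r_new = (n * rxx) / (1 + (n-1) * rxx)
r_new = (5 * 0.75) / (1 + 4 * 0.75)
r_new = 3.75 / 4.0
r_new = 0.9375

0.9375


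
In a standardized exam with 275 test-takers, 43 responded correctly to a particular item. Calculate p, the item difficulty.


Item difficulty p = number correct / total examinees
p = 43 / 275
p = 0.1564

0.1564


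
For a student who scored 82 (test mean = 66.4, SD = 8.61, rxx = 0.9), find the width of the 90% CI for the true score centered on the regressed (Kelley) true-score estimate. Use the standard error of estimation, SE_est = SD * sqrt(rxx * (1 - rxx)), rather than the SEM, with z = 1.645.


True score estimate = 0.9*82 + 0.1*66.4 = 80.44
SE_est = SD * sqrt(rxx * (1 - rxx)) = 8.61 * sqrt(0.9 * 0.1) = 8.61 * sqrt(0.09) = 2.583
CI = T_est +/- z * SE_est, so width = 2 * z * SE_est = 2 * 1.645 * 2.583
Width = 8.4981

8.4981


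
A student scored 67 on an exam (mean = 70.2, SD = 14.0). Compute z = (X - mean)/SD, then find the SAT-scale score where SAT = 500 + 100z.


z = (X - mean) / SD = (67 - 70.2) / 14.0
z = -3.2 / 14.0
z = -0.2286
SAT-scale = SAT = 500 + 100z
Carry z at full precision (z = -3.2 / 14.0) into the conversion:
SAT-scale = 500 + 100 * (-3.2 / 14.0) = 500 + -320 / 14.0
SAT-scale = 500 + -22.8571
SAT-scale = 477.1429

477.1429


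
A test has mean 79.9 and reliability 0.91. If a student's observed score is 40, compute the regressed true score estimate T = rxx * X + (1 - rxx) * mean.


T_est = rxx * X + (1 - rxx) * mean
T_est = 0.91 * 40 + 0.09 * 79.9
T_est = 36.4 + 7.191
T_est = 43.591

43.591


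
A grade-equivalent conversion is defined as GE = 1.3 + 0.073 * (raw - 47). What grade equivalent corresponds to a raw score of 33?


raw - median = 33 - 47 = -14
slope * diff = 0.073 * -14 = -1.022
GE = 1.3 + -1.022
GE = 0.278

0.278


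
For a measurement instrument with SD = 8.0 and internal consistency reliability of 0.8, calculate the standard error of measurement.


SEM = SD * sqrt(1 - rxx)
SEM = 8.0 * sqrt(1 - 0.8)
SEM = 8.0 * sqrt(0.2) = 8.0 * 0.447214
SEM = 3.5777

3.5777


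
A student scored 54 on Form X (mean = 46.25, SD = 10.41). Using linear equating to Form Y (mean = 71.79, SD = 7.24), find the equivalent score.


slope = SD_Y / SD_X = 7.24 / 10.41 ~ 0.6955
intercept = mean_Y - slope * mean_X = 71.79 - (7.24 / 10.41) * 46.25 ~ 39.6238
Y = slope * X + intercept. To avoid rounding drift from the rounded slope/intercept, evaluate the equivalent form Y = mean_Y + SD_Y * (X - mean_X) / SD_X at full precision:
Y = 71.79 + 7.24 * (54 - 46.25) / 10.41
Y = 71.79 + 7.24 * 7.75 / 10.41
Y = 71.79 + 56.11 / 10.41
Y = 71.79 + 5.39
Y = 77.18

77.18


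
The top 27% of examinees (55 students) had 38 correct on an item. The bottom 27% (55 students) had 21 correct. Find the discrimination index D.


p_upper = 38/55 = 0.6909
p_lower = 21/55 = 0.3818
D = 0.6909 - 0.3818 = 0.3091

0.3091


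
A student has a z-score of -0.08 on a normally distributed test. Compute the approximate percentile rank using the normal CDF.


CDF(z) = 0.5 * (1 + erf(z/sqrt(2)))
erf(-0.0566) = -0.0638
CDF = 0.4681
Percentile rank = 0.4681 * 100 = 46.81

46.81


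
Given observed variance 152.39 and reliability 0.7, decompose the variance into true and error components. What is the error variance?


var_true = rxx * var_obs = 0.7 * 152.39 = 106.673
var_error = var_obs - var_true
var_error = 152.39 - 106.673
var_error = 45.717

45.717


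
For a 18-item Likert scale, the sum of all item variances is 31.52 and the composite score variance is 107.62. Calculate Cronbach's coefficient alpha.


alpha = (k/(k-1)) * (1 - sum(si^2)/s_total^2)
= (18/17) * (1 - 31.52/107.62)
alpha = 0.7487

0.7487


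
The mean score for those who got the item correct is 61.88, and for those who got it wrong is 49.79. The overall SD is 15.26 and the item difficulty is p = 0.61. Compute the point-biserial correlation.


q = 1 - p = 0.39
rpb = ((M1 - M0) / SD) * sqrt(p * q)
rpb = ((61.88 - 49.79) / 15.26) * sqrt(0.61 * 0.39)
rpb = 0.3864

0.3864


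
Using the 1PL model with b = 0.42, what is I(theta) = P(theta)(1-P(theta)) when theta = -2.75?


P = 1/(1+exp(-(-2.75-0.42))) = 0.0403
I = P*(1-P) = 0.0403 * 0.9597
I = 0.0387

0.0387


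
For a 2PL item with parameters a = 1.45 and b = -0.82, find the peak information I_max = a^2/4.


For 2PL, max info at theta = b = -0.82
I_max = a^2 / 4 = 1.45^2 / 4
= 2.1025 / 4
I_max = 0.5256

0.5256


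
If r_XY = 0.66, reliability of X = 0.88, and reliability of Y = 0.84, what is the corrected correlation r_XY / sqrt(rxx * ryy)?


r_corrected = rxy / sqrt(rxx * ryy)
= 0.66 / sqrt(0.88 * 0.84)
= 0.66 / sqrt(0.7392)
= 0.66 / 0.859767
r_corrected = 0.7676

0.7676


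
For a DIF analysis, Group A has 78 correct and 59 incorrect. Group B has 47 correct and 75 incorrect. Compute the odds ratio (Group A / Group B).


Odds_A = 78/59 = 1.322
Odds_B = 47/75 = 0.6267
OR = Odds_A / Odds_B = 1.322 / 0.6267
Exactly, OR = (78 * 75) / (59 * 47) = 5850 / 2773
OR = 2.1096

2.1096


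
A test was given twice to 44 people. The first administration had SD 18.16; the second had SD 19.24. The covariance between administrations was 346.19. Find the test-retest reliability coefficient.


r = cov(X,Y) / (SD_X * SD_Y)
r = 346.19 / (18.16 * 19.24)
r = 346.19 / 349.3984
r = 0.9908

0.9908


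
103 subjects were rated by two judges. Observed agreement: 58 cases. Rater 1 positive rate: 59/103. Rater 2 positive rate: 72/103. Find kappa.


P_o = 58/103 = 0.563107
P_e = (59*72 + 44*31) / 10609 = 0.528985
kappa = (P_o - P_e) / (1 - P_e)
kappa = (0.563107 - 0.528985) / (1 - 0.528985)
kappa = 0.0724

0.0724


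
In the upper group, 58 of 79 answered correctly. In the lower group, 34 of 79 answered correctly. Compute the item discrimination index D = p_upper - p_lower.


p_upper = 58/79 = 0.7342
p_lower = 34/79 = 0.4304
D = 0.7342 - 0.4304 = 0.3038

0.3038


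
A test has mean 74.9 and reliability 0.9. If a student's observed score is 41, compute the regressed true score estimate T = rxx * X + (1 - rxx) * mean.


T_est = rxx * X + (1 - rxx) * mean
T_est = 0.9 * 41 + 0.1 * 74.9
T_est = 36.9 + 7.49
T_est = 44.39

44.39


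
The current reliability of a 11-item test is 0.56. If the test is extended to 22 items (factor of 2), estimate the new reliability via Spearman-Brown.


r_new = (n * rxx) / (1 + (n-1) * rxx)
r_new = (2 * 0.56) / (1 + 1 * 0.56)
r_new = 1.12 / 1.56
r_new = 0.7179

0.7179


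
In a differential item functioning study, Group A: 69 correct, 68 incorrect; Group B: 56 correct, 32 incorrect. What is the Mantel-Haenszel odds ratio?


Odds_A = 69/68 = 1.0147
Odds_B = 56/32 = 1.75
OR = Odds_A / Odds_B = 1.0147 / 1.75
Exactly, OR = (69 * 32) / (68 * 56) = 2208 / 3808
OR = 0.5798

0.5798


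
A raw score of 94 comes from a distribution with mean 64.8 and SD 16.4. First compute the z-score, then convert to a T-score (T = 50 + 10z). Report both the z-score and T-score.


z = (X - mean) / SD = (94 - 64.8) / 16.4
z = 29.2 / 16.4
z = 1.7805
T-score = T = 50 + 10z
Carry z at full precision (z = 29.2 / 16.4) into the conversion:
T-score = 50 + 10 * (29.2 / 16.4) = 50 + 292 / 16.4
T-score = 50 + 17.8049
T-score = 67.8049

67.8049


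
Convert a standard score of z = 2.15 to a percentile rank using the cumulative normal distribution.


CDF(z) = 0.5 * (1 + erf(z/sqrt(2)))
erf(1.5203) = 0.9684
CDF = 0.9842
Percentile rank = 0.9842 * 100 = 98.42

98.42


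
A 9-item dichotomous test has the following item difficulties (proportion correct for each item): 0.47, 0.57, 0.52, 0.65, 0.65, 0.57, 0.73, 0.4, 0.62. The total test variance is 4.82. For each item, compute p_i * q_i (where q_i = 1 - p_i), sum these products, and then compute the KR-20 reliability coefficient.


For each item, compute p_i * q_i:
  Item 1: 0.47 * 0.53 = 0.2491
  Item 2: 0.57 * 0.43 = 0.2451
  Item 3: 0.52 * 0.48 = 0.2496
  Item 4: 0.65 * 0.35 = 0.2275
  Item 5: 0.65 * 0.35 = 0.2275
  Item 6: 0.57 * 0.43 = 0.2451
  Item 7: 0.73 * 0.27 = 0.1971
  Item 8: 0.4 * 0.6 = 0.24
  Item 9: 0.62 * 0.38 = 0.2356
Sum(p_i * q_i) = 0.2491 + 0.2451 + 0.2496 + 0.2275 + 0.2275 + 0.2451 + 0.1971 + 0.24 + 0.2356 = 2.1166
KR-20 = (k/(k-1)) * (1 - Sum(p_i*q_i) / Var_total)
= (9/8) * (1 - 2.1166/4.82)
= 1.125 * 0.5609
KR-20 = 0.631

0.631


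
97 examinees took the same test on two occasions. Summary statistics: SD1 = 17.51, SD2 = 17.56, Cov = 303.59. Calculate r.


r = cov(X,Y) / (SD_X * SD_Y)
r = 303.59 / (17.51 * 17.56)
r = 303.59 / 307.4756
r = 0.9874

0.9874


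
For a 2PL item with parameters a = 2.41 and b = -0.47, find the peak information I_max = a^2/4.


For 2PL, max info at theta = b = -0.47
I_max = a^2 / 4 = 2.41^2 / 4
= 5.8081 / 4
I_max = 1.452

1.452


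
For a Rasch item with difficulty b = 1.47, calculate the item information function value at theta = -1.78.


P = 1/(1+exp(-(-1.78-1.47))) = 0.0373
I = P*(1-P) = 0.0373 * 0.9627
I = 0.0359

0.0359


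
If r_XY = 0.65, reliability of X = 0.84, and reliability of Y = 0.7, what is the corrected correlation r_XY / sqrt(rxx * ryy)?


r_corrected = rxy / sqrt(rxx * ryy)
= 0.65 / sqrt(0.84 * 0.7)
= 0.65 / sqrt(0.588)
= 0.65 / 0.766812
r_corrected = 0.8477

0.8477


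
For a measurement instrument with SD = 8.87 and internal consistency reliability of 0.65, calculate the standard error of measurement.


SEM = SD * sqrt(1 - rxx)
SEM = 8.87 * sqrt(1 - 0.65)
SEM = 8.87 * sqrt(0.35) = 8.87 * 0.591608
SEM = 5.2476

5.2476
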